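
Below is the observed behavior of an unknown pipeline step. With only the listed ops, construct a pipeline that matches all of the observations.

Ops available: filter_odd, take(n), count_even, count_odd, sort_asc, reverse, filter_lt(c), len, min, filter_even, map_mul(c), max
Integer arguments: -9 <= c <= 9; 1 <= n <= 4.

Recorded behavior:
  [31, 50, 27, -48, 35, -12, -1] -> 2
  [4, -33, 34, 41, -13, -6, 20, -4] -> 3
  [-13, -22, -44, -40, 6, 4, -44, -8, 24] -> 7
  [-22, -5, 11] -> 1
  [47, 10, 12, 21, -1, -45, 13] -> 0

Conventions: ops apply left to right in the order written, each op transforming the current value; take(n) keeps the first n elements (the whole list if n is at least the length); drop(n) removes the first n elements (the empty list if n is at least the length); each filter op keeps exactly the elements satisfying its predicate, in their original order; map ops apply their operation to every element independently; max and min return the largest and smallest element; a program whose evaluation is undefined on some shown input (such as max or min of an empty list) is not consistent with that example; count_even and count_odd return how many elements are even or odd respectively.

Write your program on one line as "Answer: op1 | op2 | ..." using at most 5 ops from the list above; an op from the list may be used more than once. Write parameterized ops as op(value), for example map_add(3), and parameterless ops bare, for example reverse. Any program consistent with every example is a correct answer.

reverse | sort_asc | filter_lt(8) | count_even

Check, running the answer program on each example:
  [31, 50, 27, -48, 35, -12, -1] -> [-1, -12, 35, -48, 27, 50, 31] -> [-48, -12, -1, 27, 31, 35, 50] -> [-48, -12, -1] -> 2
  [4, -33, 34, 41, -13, -6, 20, -4] -> [-4, 20, -6, -13, 41, 34, -33, 4] -> [-33, -13, -6, -4, 4, 20, 34, 41] -> [-33, -13, -6, -4, 4] -> 3
  [-13, -22, -44, -40, 6, 4, -44, -8, 24] -> [24, -8, -44, 4, 6, -40, -44, -22, -13] -> [-44, -44, -40, -22, -13, -8, 4, 6, 24] -> [-44, -44, -40, -22, -13, -8, 4, 6] -> 7
  [-22, -5, 11] -> [11, -5, -22] -> [-22, -5, 11] -> [-22, -5] -> 1
  [47, 10, 12, 21, -1, -45, 13] -> [13, -45, -1, 21, 12, 10, 47] -> [-45, -1, 10, 12, 13, 21, 47] -> [-45, -1] -> 0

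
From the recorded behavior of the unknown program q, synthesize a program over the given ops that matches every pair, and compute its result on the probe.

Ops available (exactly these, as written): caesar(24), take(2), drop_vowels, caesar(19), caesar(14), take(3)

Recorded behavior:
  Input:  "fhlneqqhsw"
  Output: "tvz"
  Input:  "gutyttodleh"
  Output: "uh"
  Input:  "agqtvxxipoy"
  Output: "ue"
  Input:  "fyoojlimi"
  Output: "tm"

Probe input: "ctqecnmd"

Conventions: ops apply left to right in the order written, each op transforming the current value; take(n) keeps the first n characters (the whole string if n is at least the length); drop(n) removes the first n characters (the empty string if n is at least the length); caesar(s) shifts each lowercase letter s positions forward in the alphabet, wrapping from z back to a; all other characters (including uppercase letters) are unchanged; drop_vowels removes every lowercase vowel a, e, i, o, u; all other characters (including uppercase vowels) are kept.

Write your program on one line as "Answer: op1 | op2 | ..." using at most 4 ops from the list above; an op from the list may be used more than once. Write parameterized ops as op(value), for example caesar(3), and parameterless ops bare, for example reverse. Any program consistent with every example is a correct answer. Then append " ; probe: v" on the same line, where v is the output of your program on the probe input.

take(3) | drop_vowels | caesar(14) ; probe: "qhe"

Check, running the answer program on each example:
  "fhlneqqhsw" -> "fhl" -> "fhl" -> "tvz"
  "gutyttodleh" -> "gut" -> "gt" -> "uh"
  "agqtvxxipoy" -> "agq" -> "gq" -> "ue"
  "fyoojlimi" -> "fyo" -> "fy" -> "tm"
  probe: "ctqecnmd" -> "ctq" -> "ctq" -> "qhe"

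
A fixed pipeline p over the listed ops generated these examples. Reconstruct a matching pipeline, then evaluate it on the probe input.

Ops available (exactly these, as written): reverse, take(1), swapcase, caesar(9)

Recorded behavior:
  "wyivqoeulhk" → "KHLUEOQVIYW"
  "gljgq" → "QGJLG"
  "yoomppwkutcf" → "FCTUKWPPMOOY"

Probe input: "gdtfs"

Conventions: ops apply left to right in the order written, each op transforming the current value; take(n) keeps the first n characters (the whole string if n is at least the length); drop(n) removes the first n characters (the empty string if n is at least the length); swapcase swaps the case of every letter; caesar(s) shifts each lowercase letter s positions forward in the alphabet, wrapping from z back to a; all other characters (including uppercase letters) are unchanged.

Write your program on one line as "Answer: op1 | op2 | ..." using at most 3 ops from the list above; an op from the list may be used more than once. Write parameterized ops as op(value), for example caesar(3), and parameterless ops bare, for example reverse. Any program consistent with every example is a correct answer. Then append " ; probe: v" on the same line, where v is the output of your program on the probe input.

swapcase | reverse ; probe: "SFTDG"

Check, running the answer program on each example:
  "wyivqoeulhk" -> "WYIVQOEULHK" -> "KHLUEOQVIYW"
  "gljgq" -> "GLJGQ" -> "QGJLG"
  "yoomppwkutcf" -> "YOOMPPWKUTCF" -> "FCTUKWPPMOOY"
  probe: "gdtfs" -> "GDTFS" -> "SFTDG"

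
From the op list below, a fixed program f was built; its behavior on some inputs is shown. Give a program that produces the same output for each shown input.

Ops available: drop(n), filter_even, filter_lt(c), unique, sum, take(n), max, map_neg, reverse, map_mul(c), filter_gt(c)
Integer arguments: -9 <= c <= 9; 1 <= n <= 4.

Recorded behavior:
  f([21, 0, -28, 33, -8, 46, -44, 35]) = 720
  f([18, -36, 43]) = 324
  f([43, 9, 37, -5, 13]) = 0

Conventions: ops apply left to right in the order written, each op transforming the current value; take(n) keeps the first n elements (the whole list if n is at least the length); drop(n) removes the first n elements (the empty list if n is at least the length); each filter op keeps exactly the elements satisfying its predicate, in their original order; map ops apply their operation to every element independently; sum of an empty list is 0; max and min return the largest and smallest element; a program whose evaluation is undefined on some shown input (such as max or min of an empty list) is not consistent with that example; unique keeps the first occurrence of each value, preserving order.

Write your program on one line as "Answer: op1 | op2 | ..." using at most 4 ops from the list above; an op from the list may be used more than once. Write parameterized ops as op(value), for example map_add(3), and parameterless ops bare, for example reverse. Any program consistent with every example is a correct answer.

map_neg | filter_gt(7) | map_mul(9) | sum

Check, running the answer program on each example:
  [21, 0, -28, 33, -8, 46, -44, 35] -> [-21, 0, 28, -33, 8, -46, 44, -35] -> [28, 8, 44] -> [252, 72, 396] -> 720
  [18, -36, 43] -> [-18, 36, -43] -> [36] -> [324] -> 324
  [43, 9, 37, -5, 13] -> [-43, -9, -37, 5, -13] -> [] -> [] -> 0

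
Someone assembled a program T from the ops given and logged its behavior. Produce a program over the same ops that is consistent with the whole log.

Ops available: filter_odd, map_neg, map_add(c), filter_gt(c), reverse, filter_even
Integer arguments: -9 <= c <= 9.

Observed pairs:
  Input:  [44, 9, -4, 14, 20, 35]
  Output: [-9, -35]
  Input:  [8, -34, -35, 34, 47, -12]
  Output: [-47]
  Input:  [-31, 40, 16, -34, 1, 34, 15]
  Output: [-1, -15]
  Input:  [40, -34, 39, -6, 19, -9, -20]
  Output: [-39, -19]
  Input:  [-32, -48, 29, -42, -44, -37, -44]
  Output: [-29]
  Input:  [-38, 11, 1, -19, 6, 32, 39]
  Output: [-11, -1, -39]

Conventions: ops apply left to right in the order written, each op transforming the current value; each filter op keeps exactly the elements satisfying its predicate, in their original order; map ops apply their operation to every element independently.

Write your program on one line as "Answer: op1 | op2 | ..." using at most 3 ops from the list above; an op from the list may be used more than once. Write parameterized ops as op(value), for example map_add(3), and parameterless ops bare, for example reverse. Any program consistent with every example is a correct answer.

filter_gt(-5) | filter_odd | map_neg

Check, running the answer program on each example:
  [44, 9, -4, 14, 20, 35] -> [44, 9, -4, 14, 20, 35] -> [9, 35] -> [-9, -35]
  [8, -34, -35, 34, 47, -12] -> [8, 34, 47] -> [47] -> [-47]
  [-31, 40, 16, -34, 1, 34, 15] -> [40, 16, 1, 34, 15] -> [1, 15] -> [-1, -15]
  [40, -34, 39, -6, 19, -9, -20] -> [40, 39, 19] -> [39, 19] -> [-39, -19]
  [-32, -48, 29, -42, -44, -37, -44] -> [29] -> [29] -> [-29]
  [-38, 11, 1, -19, 6, 32, 39] -> [11, 1, 6, 32, 39] -> [11, 1, 39] -> [-11, -1, -39]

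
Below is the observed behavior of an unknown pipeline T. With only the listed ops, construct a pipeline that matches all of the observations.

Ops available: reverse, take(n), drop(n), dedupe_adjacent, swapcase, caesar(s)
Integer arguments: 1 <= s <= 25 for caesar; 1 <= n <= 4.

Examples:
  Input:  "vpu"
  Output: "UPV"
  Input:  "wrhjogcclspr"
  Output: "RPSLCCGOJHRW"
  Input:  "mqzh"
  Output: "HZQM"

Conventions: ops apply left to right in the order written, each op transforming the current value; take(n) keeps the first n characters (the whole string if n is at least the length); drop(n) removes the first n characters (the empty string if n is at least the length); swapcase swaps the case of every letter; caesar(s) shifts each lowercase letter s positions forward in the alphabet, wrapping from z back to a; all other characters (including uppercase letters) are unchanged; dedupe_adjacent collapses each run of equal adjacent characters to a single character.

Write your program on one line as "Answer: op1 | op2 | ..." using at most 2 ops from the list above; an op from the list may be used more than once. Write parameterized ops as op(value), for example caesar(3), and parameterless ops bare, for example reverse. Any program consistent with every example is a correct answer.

reverse | swapcase

Check, running the answer program on each example:
  "vpu" -> "upv" -> "UPV"
  "wrhjogcclspr" -> "rpslccgojhrw" -> "RPSLCCGOJHRW"
  "mqzh" -> "hzqm" -> "HZQM"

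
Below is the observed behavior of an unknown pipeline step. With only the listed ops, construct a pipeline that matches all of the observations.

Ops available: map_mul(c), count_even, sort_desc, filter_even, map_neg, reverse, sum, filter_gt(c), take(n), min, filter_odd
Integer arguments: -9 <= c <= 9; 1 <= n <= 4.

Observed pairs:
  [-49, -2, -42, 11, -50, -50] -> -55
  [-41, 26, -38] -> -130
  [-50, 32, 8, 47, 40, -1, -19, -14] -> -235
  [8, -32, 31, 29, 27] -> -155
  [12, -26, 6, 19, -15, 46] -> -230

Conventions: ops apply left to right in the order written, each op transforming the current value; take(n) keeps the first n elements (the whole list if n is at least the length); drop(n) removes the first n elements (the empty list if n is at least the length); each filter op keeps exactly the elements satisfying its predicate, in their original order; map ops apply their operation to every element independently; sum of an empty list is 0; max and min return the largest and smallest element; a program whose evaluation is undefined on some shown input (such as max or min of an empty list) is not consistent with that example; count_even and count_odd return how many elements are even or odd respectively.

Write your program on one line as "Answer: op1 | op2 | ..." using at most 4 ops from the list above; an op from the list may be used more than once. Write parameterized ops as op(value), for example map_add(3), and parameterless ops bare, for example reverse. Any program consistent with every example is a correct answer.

map_mul(5) | map_neg | min

Check, running the answer program on each example:
  [-49, -2, -42, 11, -50, -50] -> [-245, -10, -210, 55, -250, -250] -> [245, 10, 210, -55, 250, 250] -> -55
  [-41, 26, -38] -> [-205, 130, -190] -> [205, -130, 190] -> -130
  [-50, 32, 8, 47, 40, -1, -19, -14] -> [-250, 160, 40, 235, 200, -5, -95, -70] -> [250, -160, -40, -235, -200, 5, 95, 70] -> -235
  [8, -32, 31, 29, 27] -> [40, -160, 155, 145, 135] -> [-40, 160, -155, -145, -135] -> -155
  [12, -26, 6, 19, -15, 46] -> [60, -130, 30, 95, -75, 230] -> [-60, 130, -30, -95, 75, -230] -> -230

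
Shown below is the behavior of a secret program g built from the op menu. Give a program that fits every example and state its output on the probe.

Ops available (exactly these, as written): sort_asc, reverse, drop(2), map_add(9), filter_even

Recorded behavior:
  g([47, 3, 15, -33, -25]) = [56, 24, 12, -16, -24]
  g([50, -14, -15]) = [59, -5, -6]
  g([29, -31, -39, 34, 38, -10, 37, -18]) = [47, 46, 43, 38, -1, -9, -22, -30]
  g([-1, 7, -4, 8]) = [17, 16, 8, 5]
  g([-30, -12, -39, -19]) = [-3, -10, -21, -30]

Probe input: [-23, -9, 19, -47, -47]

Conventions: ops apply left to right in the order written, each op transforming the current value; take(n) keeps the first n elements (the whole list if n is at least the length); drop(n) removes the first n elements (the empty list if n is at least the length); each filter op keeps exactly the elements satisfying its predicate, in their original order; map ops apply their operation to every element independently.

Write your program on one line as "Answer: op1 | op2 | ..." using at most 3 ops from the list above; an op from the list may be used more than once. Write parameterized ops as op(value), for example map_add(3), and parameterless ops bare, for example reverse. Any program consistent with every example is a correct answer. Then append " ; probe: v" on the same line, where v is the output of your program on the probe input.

sort_asc | map_add(9) | reverse ; probe: [28, 0, -14, -38, -38]

Check, running the answer program on each example:
  [47, 3, 15, -33, -25] -> [-33, -25, 3, 15, 47] -> [-24, -16, 12, 24, 56] -> [56, 24, 12, -16, -24]
  [50, -14, -15] -> [-15, -14, 50] -> [-6, -5, 59] -> [59, -5, -6]
  [29, -31, -39, 34, 38, -10, 37, -18] -> [-39, -31, -18, -10, 29, 34, 37, 38] -> [-30, -22, -9, -1, 38, 43, 46, 47] -> [47, 46, 43, 38, -1, -9, -22, -30]
  [-1, 7, -4, 8] -> [-4, -1, 7, 8] -> [5, 8, 16, 17] -> [17, 16, 8, 5]
  [-30, -12, -39, -19] -> [-39, -30, -19, -12] -> [-30, -21, -10, -3] -> [-3, -10, -21, -30]
  probe: [-23, -9, 19, -47, -47] -> [-47, -47, -23, -9, 19] -> [-38, -38, -14, 0, 28] -> [28, 0, -14, -38, -38]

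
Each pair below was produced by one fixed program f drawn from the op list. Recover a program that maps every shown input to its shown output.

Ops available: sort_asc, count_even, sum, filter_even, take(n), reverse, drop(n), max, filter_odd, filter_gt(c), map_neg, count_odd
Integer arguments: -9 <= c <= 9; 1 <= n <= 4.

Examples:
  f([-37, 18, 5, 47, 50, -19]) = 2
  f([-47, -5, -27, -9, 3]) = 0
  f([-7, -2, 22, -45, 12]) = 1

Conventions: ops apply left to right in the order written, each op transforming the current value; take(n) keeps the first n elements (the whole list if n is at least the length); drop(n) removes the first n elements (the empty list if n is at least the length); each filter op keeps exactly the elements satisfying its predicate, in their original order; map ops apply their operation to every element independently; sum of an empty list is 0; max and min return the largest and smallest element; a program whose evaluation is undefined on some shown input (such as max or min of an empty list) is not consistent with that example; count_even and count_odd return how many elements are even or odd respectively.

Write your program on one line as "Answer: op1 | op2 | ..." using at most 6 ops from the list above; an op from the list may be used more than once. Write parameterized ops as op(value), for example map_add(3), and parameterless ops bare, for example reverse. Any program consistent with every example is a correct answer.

reverse | filter_gt(-2) | sort_asc | drop(1) | reverse | count_even

Check, running the answer program on each example:
  [-37, 18, 5, 47, 50, -19] -> [-19, 50, 47, 5, 18, -37] -> [50, 47, 5, 18] -> [5, 18, 47, 50] -> [18, 47, 50] -> [50, 47, 18] -> 2
  [-47, -5, -27, -9, 3] -> [3, -9, -27, -5, -47] -> [3] -> [3] -> [] -> [] -> 0
  [-7, -2, 22, -45, 12] -> [12, -45, 22, -2, -7] -> [12, 22] -> [12, 22] -> [22] -> [22] -> 1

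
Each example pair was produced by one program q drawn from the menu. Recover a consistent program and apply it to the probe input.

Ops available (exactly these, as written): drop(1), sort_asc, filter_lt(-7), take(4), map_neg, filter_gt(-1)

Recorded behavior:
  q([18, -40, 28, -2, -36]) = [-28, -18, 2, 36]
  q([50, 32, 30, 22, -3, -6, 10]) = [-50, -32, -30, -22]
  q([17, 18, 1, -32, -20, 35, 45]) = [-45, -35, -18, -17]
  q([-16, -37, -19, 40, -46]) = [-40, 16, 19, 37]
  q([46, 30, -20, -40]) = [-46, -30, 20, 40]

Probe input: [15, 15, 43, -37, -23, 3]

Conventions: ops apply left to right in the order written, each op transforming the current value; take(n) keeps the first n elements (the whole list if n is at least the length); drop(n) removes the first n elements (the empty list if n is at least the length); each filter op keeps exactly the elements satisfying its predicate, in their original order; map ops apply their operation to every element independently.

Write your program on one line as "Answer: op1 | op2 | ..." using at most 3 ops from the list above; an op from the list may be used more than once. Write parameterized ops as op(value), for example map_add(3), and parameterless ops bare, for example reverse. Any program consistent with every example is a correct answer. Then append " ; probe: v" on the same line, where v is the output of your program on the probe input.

map_neg | sort_asc | take(4) ; probe: [-43, -15, -15, -3]

Check, running the answer program on each example:
  [18, -40, 28, -2, -36] -> [-18, 40, -28, 2, 36] -> [-28, -18, 2, 36, 40] -> [-28, -18, 2, 36]
  [50, 32, 30, 22, -3, -6, 10] -> [-50, -32, -30, -22, 3, 6, -10] -> [-50, -32, -30, -22, -10, 3, 6] -> [-50, -32, -30, -22]
  [17, 18, 1, -32, -20, 35, 45] -> [-17, -18, -1, 32, 20, -35, -45] -> [-45, -35, -18, -17, -1, 20, 32] -> [-45, -35, -18, -17]
  [-16, -37, -19, 40, -46] -> [16, 37, 19, -40, 46] -> [-40, 16, 19, 37, 46] -> [-40, 16, 19, 37]
  [46, 30, -20, -40] -> [-46, -30, 20, 40] -> [-46, -30, 20, 40] -> [-46, -30, 20, 40]
  probe: [15, 15, 43, -37, -23, 3] -> [-15, -15, -43, 37, 23, -3] -> [-43, -15, -15, -3, 23, 37] -> [-43, -15, -15, -3]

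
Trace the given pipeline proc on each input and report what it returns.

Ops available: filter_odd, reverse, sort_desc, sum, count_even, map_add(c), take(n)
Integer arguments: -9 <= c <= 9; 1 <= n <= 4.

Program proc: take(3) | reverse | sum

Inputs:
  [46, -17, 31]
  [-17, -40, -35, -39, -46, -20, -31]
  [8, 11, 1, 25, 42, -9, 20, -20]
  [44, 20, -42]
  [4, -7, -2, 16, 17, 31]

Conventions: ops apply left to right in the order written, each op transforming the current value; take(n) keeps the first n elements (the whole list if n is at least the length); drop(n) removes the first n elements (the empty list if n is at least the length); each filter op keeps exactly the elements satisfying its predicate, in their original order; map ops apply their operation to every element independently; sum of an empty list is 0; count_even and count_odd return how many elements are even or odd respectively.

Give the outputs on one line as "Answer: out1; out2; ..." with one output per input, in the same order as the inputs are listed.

Execution, op by op:
  [46, -17, 31] -> [46, -17, 31] -> [31, -17, 46] -> 60
  [-17, -40, -35, -39, -46, -20, -31] -> [-17, -40, -35] -> [-35, -40, -17] -> -92
  [8, 11, 1, 25, 42, -9, 20, -20] -> [8, 11, 1] -> [1, 11, 8] -> 20
  [44, 20, -42] -> [44, 20, -42] -> [-42, 20, 44] -> 22
  [4, -7, -2, 16, 17, 31] -> [4, -7, -2] -> [-2, -7, 4] -> -5

60; -92; 20; 22; -5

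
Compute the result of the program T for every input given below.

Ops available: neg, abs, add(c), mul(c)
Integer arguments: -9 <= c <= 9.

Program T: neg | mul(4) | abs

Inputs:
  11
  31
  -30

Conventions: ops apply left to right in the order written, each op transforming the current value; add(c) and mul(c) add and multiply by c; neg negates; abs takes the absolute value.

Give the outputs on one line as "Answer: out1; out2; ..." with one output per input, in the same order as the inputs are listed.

Execution, op by op:
  11 -> -11 -> -44 -> 44
  31 -> -31 -> -124 -> 124
  -30 -> 30 -> 120 -> 120

44; 124; 120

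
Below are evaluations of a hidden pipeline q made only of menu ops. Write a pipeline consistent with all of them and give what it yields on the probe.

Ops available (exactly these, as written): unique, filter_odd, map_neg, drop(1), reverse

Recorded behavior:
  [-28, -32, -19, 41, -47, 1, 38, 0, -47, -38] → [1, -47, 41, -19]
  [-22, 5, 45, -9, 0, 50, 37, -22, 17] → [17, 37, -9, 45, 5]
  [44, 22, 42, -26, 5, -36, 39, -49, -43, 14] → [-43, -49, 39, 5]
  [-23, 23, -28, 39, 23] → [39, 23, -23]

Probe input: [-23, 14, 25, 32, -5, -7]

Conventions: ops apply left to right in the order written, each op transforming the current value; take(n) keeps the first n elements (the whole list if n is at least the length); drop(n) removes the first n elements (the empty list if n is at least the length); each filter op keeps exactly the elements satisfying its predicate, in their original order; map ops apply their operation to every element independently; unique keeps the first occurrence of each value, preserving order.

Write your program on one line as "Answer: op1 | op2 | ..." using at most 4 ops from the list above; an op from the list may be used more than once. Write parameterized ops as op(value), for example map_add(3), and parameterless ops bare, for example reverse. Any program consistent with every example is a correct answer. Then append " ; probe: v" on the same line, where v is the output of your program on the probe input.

unique | filter_odd | reverse ; probe: [-7, -5, 25, -23]

Check, running the answer program on each example:
  [-28, -32, -19, 41, -47, 1, 38, 0, -47, -38] -> [-28, -32, -19, 41, -47, 1, 38, 0, -38] -> [-19, 41, -47, 1] -> [1, -47, 41, -19]
  [-22, 5, 45, -9, 0, 50, 37, -22, 17] -> [-22, 5, 45, -9, 0, 50, 37, 17] -> [5, 45, -9, 37, 17] -> [17, 37, -9, 45, 5]
  [44, 22, 42, -26, 5, -36, 39, -49, -43, 14] -> [44, 22, 42, -26, 5, -36, 39, -49, -43, 14] -> [5, 39, -49, -43] -> [-43, -49, 39, 5]
  [-23, 23, -28, 39, 23] -> [-23, 23, -28, 39] -> [-23, 23, 39] -> [39, 23, -23]
  probe: [-23, 14, 25, 32, -5, -7] -> [-23, 14, 25, 32, -5, -7] -> [-23, 25, -5, -7] -> [-7, -5, 25, -23]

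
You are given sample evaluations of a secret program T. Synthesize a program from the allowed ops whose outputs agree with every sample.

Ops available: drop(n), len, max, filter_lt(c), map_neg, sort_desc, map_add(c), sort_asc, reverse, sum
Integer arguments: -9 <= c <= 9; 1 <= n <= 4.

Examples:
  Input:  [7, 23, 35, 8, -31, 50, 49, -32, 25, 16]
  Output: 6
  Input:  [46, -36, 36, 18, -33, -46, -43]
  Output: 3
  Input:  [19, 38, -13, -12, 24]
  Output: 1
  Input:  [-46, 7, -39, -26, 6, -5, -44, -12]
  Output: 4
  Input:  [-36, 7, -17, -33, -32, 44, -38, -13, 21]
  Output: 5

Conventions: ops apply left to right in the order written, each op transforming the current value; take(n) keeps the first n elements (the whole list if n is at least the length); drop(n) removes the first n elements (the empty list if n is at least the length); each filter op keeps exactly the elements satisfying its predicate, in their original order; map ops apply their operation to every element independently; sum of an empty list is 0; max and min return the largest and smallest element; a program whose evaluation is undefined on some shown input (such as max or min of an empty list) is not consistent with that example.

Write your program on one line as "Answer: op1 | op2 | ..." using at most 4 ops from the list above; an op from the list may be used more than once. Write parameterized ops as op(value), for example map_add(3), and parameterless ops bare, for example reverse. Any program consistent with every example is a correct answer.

drop(4) | sort_asc | len

Check, running the answer program on each example:
  [7, 23, 35, 8, -31, 50, 49, -32, 25, 16] -> [-31, 50, 49, -32, 25, 16] -> [-32, -31, 16, 25, 49, 50] -> 6
  [46, -36, 36, 18, -33, -46, -43] -> [-33, -46, -43] -> [-46, -43, -33] -> 3
  [19, 38, -13, -12, 24] -> [24] -> [24] -> 1
  [-46, 7, -39, -26, 6, -5, -44, -12] -> [6, -5, -44, -12] -> [-44, -12, -5, 6] -> 4
  [-36, 7, -17, -33, -32, 44, -38, -13, 21] -> [-32, 44, -38, -13, 21] -> [-38, -32, -13, 21, 44] -> 5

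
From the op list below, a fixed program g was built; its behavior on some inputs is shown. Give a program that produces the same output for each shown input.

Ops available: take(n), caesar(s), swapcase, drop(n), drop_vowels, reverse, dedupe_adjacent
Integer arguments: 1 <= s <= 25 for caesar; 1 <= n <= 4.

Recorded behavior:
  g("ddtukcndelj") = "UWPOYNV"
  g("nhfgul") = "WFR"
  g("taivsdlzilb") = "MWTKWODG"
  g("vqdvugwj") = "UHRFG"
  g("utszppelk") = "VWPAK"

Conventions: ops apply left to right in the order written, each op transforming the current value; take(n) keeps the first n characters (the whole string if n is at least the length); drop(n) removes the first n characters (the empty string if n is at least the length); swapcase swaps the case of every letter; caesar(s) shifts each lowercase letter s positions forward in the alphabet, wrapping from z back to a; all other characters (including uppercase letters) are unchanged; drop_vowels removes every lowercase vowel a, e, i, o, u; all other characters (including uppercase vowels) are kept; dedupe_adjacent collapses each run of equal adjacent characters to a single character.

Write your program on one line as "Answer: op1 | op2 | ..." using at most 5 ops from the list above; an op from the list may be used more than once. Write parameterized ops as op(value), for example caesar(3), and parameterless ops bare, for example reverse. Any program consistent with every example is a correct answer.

dedupe_adjacent | caesar(11) | drop(3) | swapcase | reverse

Check, running the answer program on each example:
  "ddtukcndelj" -> "dtukcndelj" -> "oefvnyopwu" -> "vnyopwu" -> "VNYOPWU" -> "UWPOYNV"
  "nhfgul" -> "nhfgul" -> "ysqrfw" -> "rfw" -> "RFW" -> "WFR"
  "taivsdlzilb" -> "taivsdlzilb" -> "eltgdowktwm" -> "gdowktwm" -> "GDOWKTWM" -> "MWTKWODG"
  "vqdvugwj" -> "vqdvugwj" -> "gbogfrhu" -> "gfrhu" -> "GFRHU" -> "UHRFG"
  "utszppelk" -> "utszpelk" -> "fedkapwv" -> "kapwv" -> "KAPWV" -> "VWPAK"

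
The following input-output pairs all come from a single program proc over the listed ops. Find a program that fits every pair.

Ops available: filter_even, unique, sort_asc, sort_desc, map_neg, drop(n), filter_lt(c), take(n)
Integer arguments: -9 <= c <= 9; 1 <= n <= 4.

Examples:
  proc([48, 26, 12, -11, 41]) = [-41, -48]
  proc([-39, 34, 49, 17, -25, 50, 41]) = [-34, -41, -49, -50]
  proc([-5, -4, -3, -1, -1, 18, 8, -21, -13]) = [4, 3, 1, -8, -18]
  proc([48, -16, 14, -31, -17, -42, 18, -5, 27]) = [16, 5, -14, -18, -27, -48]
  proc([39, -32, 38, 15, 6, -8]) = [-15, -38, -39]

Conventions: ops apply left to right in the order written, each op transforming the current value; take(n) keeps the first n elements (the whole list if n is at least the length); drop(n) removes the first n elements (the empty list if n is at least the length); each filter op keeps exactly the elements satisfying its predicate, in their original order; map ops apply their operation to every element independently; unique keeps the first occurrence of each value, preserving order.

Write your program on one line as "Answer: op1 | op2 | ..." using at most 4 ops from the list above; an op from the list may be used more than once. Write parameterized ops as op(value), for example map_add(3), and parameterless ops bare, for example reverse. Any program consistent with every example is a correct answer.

map_neg | unique | sort_desc | drop(3)

Check, running the answer program on each example:
  [48, 26, 12, -11, 41] -> [-48, -26, -12, 11, -41] -> [-48, -26, -12, 11, -41] -> [11, -12, -26, -41, -48] -> [-41, -48]
  [-39, 34, 49, 17, -25, 50, 41] -> [39, -34, -49, -17, 25, -50, -41] -> [39, -34, -49, -17, 25, -50, -41] -> [39, 25, -17, -34, -41, -49, -50] -> [-34, -41, -49, -50]
  [-5, -4, -3, -1, -1, 18, 8, -21, -13] -> [5, 4, 3, 1, 1, -18, -8, 21, 13] -> [5, 4, 3, 1, -18, -8, 21, 13] -> [21, 13, 5, 4, 3, 1, -8, -18] -> [4, 3, 1, -8, -18]
  [48, -16, 14, -31, -17, -42, 18, -5, 27] -> [-48, 16, -14, 31, 17, 42, -18, 5, -27] -> [-48, 16, -14, 31, 17, 42, -18, 5, -27] -> [42, 31, 17, 16, 5, -14, -18, -27, -48] -> [16, 5, -14, -18, -27, -48]
  [39, -32, 38, 15, 6, -8] -> [-39, 32, -38, -15, -6, 8] -> [-39, 32, -38, -15, -6, 8] -> [32, 8, -6, -15, -38, -39] -> [-15, -38, -39]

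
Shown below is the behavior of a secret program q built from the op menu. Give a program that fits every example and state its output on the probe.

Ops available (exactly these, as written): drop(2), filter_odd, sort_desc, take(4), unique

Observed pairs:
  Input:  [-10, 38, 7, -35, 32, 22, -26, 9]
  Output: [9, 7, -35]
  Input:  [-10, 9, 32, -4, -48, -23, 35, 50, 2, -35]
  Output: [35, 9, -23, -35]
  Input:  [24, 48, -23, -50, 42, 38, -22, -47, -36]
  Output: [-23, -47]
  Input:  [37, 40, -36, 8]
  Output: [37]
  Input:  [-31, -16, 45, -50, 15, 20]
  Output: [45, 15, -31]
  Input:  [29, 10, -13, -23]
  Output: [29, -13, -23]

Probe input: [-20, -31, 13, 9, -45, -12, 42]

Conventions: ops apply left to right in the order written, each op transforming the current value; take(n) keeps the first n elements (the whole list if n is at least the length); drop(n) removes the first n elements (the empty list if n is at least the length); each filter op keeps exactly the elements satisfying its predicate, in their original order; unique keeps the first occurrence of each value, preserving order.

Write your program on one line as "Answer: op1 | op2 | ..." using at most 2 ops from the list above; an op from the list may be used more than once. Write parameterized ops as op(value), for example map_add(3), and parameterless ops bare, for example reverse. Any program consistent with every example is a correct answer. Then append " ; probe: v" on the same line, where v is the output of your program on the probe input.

sort_desc | filter_odd ; probe: [13, 9, -31, -45]

Check, running the answer program on each example:
  [-10, 38, 7, -35, 32, 22, -26, 9] -> [38, 32, 22, 9, 7, -10, -26, -35] -> [9, 7, -35]
  [-10, 9, 32, -4, -48, -23, 35, 50, 2, -35] -> [50, 35, 32, 9, 2, -4, -10, -23, -35, -48] -> [35, 9, -23, -35]
  [24, 48, -23, -50, 42, 38, -22, -47, -36] -> [48, 42, 38, 24, -22, -23, -36, -47, -50] -> [-23, -47]
  [37, 40, -36, 8] -> [40, 37, 8, -36] -> [37]
  [-31, -16, 45, -50, 15, 20] -> [45, 20, 15, -16, -31, -50] -> [45, 15, -31]
  [29, 10, -13, -23] -> [29, 10, -13, -23] -> [29, -13, -23]
  probe: [-20, -31, 13, 9, -45, -12, 42] -> [42, 13, 9, -12, -20, -31, -45] -> [13, 9, -31, -45]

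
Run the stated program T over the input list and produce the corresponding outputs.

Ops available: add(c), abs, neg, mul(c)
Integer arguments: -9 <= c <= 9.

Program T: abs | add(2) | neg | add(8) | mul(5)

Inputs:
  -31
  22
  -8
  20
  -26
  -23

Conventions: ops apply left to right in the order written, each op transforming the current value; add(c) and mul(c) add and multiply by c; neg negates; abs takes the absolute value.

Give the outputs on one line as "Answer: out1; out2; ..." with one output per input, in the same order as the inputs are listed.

Execution, op by op:
  -31 -> 31 -> 33 -> -33 -> -25 -> -125
  22 -> 22 -> 24 -> -24 -> -16 -> -80
  -8 -> 8 -> 10 -> -10 -> -2 -> -10
  20 -> 20 -> 22 -> -22 -> -14 -> -70
  -26 -> 26 -> 28 -> -28 -> -20 -> -100
  -23 -> 23 -> 25 -> -25 -> -17 -> -85

-125; -80; -10; -70; -100; -85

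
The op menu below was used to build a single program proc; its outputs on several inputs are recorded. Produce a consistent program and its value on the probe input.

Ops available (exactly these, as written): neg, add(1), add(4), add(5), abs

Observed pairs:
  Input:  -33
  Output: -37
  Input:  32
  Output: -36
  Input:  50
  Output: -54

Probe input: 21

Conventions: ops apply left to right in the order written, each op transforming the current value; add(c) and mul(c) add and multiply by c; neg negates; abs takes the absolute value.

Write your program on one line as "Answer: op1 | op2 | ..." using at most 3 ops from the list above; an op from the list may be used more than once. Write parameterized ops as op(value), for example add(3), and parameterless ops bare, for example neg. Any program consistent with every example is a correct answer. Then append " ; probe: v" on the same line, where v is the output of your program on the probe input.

abs | add(4) | neg ; probe: -25

Check, running the answer program on each example:
  -33 -> 33 -> 37 -> -37
  32 -> 32 -> 36 -> -36
  50 -> 50 -> 54 -> -54
  probe: 21 -> 21 -> 25 -> -25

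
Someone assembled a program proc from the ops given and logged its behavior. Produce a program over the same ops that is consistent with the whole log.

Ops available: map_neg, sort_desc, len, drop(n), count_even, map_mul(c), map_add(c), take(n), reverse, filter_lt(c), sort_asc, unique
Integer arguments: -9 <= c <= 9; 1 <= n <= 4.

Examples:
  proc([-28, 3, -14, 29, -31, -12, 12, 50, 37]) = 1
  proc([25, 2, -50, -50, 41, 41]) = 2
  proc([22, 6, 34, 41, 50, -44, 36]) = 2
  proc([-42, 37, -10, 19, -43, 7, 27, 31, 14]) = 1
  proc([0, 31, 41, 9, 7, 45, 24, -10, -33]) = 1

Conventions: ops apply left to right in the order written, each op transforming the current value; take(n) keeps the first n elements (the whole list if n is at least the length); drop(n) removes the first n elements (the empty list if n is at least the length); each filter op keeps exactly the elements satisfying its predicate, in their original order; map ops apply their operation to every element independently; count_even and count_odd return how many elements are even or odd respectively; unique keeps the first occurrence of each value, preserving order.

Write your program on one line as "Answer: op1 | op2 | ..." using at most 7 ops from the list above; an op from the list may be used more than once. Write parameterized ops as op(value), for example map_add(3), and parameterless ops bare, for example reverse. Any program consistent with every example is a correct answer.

sort_desc | unique | map_add(2) | sort_asc | take(2) | count_even

Check, running the answer program on each example:
  [-28, 3, -14, 29, -31, -12, 12, 50, 37] -> [50, 37, 29, 12, 3, -12, -14, -28, -31] -> [50, 37, 29, 12, 3, -12, -14, -28, -31] -> [52, 39, 31, 14, 5, -10, -12, -26, -29] -> [-29, -26, -12, -10, 5, 14, 31, 39, 52] -> [-29, -26] -> 1
  [25, 2, -50, -50, 41, 41] -> [41, 41, 25, 2, -50, -50] -> [41, 25, 2, -50] -> [43, 27, 4, -48] -> [-48, 4, 27, 43] -> [-48, 4] -> 2
  [22, 6, 34, 41, 50, -44, 36] -> [50, 41, 36, 34, 22, 6, -44] -> [50, 41, 36, 34, 22, 6, -44] -> [52, 43, 38, 36, 24, 8, -42] -> [-42, 8, 24, 36, 38, 43, 52] -> [-42, 8] -> 2
  [-42, 37, -10, 19, -43, 7, 27, 31, 14] -> [37, 31, 27, 19, 14, 7, -10, -42, -43] -> [37, 31, 27, 19, 14, 7, -10, -42, -43] -> [39, 33, 29, 21, 16, 9, -8, -40, -41] -> [-41, -40, -8, 9, 16, 21, 29, 33, 39] -> [-41, -40] -> 1
  [0, 31, 41, 9, 7, 45, 24, -10, -33] -> [45, 41, 31, 24, 9, 7, 0, -10, -33] -> [45, 41, 31, 24, 9, 7, 0, -10, -33] -> [47, 43, 33, 26, 11, 9, 2, -8, -31] -> [-31, -8, 2, 9, 11, 26, 33, 43, 47] -> [-31, -8] -> 1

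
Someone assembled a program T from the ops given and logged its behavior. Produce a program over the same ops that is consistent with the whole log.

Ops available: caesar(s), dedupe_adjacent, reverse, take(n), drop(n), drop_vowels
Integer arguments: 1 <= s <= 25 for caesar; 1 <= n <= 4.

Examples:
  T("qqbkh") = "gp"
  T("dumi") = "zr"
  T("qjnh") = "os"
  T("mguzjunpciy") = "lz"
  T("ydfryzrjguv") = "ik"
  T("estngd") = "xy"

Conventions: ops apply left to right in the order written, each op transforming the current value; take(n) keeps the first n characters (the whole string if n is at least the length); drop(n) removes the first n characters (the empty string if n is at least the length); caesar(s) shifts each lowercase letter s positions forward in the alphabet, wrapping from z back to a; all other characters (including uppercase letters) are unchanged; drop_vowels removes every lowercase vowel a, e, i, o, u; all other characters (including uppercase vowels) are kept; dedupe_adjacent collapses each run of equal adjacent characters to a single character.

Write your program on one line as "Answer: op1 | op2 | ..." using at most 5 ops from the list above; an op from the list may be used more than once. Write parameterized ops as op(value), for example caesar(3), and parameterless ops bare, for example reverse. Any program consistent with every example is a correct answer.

dedupe_adjacent | caesar(21) | caesar(10) | drop(1) | take(2)

Check, running the answer program on each example:
  "qqbkh" -> "qbkh" -> "lwfc" -> "vgpm" -> "gpm" -> "gp"
  "dumi" -> "dumi" -> "yphd" -> "izrn" -> "zrn" -> "zr"
  "qjnh" -> "qjnh" -> "leic" -> "vosm" -> "osm" -> "os"
  "mguzjunpciy" -> "mguzjunpciy" -> "hbpuepikxdt" -> "rlzeozsuhnd" -> "lzeozsuhnd" -> "lz"
  "ydfryzrjguv" -> "ydfryzrjguv" -> "tyamtumebpq" -> "dikwdewolza" -> "ikwdewolza" -> "ik"
  "estngd" -> "estngd" -> "znoiby" -> "jxysli" -> "xysli" -> "xy"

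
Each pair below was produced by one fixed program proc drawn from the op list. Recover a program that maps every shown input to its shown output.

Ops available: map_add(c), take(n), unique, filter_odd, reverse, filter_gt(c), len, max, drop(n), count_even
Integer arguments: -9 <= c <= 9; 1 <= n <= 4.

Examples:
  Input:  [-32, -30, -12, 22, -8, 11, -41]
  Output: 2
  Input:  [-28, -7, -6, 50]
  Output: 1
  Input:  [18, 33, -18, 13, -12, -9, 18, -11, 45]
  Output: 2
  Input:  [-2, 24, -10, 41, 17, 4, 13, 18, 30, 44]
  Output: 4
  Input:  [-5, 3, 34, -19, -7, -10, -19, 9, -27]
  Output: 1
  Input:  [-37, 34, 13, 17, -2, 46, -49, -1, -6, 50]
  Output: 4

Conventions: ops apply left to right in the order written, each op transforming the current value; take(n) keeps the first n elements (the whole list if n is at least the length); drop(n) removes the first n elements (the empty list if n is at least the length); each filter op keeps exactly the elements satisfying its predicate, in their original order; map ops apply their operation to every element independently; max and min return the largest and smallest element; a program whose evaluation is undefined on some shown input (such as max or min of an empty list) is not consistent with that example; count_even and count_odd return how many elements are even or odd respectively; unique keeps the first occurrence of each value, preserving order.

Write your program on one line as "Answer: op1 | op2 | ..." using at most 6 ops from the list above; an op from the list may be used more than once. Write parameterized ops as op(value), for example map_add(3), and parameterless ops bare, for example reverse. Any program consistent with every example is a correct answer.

map_add(-7) | drop(1) | drop(2) | filter_odd | len

Check, running the answer program on each example:
  [-32, -30, -12, 22, -8, 11, -41] -> [-39, -37, -19, 15, -15, 4, -48] -> [-37, -19, 15, -15, 4, -48] -> [15, -15, 4, -48] -> [15, -15] -> 2
  [-28, -7, -6, 50] -> [-35, -14, -13, 43] -> [-14, -13, 43] -> [43] -> [43] -> 1
  [18, 33, -18, 13, -12, -9, 18, -11, 45] -> [11, 26, -25, 6, -19, -16, 11, -18, 38] -> [26, -25, 6, -19, -16, 11, -18, 38] -> [6, -19, -16, 11, -18, 38] -> [-19, 11] -> 2
  [-2, 24, -10, 41, 17, 4, 13, 18, 30, 44] -> [-9, 17, -17, 34, 10, -3, 6, 11, 23, 37] -> [17, -17, 34, 10, -3, 6, 11, 23, 37] -> [34, 10, -3, 6, 11, 23, 37] -> [-3, 11, 23, 37] -> 4
  [-5, 3, 34, -19, -7, -10, -19, 9, -27] -> [-12, -4, 27, -26, -14, -17, -26, 2, -34] -> [-4, 27, -26, -14, -17, -26, 2, -34] -> [-26, -14, -17, -26, 2, -34] -> [-17] -> 1
  [-37, 34, 13, 17, -2, 46, -49, -1, -6, 50] -> [-44, 27, 6, 10, -9, 39, -56, -8, -13, 43] -> [27, 6, 10, -9, 39, -56, -8, -13, 43] -> [10, -9, 39, -56, -8, -13, 43] -> [-9, 39, -13, 43] -> 4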